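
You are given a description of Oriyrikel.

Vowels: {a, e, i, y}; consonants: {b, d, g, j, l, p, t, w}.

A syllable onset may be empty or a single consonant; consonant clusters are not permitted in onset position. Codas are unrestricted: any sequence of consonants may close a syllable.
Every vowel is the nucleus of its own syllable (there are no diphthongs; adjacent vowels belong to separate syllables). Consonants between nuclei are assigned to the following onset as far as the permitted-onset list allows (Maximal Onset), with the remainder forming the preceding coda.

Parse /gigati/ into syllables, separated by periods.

gi.ga.ti

Nuclei (vowels): i, a, i → 3 syllables.
σ1/σ2 boundary: /g/ is a single consonant, so it becomes the next onset.
σ2/σ3 boundary: just /t/ — single C goes to the following onset.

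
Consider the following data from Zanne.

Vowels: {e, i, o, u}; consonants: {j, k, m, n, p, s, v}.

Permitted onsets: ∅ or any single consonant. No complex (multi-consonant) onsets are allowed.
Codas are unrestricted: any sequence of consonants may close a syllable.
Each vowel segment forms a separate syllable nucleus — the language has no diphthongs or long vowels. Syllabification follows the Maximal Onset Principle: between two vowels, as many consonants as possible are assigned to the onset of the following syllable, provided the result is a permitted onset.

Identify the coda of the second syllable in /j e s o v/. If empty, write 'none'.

Nuclei (vowels): e, o → 2 syllables.
σ1/σ2 boundary: /s/ is a single consonant, so it becomes the next onset.
Result: je.sov.
Syllable 2 is /sov/: onset /s/, nucleus /o/, coda /v/.

v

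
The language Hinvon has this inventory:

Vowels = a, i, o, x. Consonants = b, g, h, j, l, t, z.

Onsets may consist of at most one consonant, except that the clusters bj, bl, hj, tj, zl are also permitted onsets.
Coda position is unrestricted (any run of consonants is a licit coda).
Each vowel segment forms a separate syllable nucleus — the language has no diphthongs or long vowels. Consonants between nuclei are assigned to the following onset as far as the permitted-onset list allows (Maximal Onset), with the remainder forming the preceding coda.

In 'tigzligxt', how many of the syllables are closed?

The vowels are i, i, x — 3 nuclei, so 3 syllables.
/i…i/ gap (V1→V2): /gzl/ splits as /g/ + /zl/ (/zl/ is the longest suffix that is a licit onset).
/i…x/ gap (V2→V3): /g/ → onset of the next syllable (single consonants are always licit onsets).
Putting it together: tig.zli.gxt.
Classifying each syllable: /tig/ (closed), /zli/ (open), /gxt/ (closed).
Closed syllables: 2.

2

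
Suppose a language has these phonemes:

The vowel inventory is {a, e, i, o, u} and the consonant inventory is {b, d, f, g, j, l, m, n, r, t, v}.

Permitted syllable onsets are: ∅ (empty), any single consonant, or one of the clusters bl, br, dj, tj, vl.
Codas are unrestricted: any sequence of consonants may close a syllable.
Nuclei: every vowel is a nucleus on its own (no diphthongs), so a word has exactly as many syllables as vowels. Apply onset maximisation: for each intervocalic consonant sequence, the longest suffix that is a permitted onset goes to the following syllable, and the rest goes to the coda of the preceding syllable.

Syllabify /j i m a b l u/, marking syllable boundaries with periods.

Vowels present: i, a, u; each is a nucleus, giving 3 syllables.
V1 /i/ – V2 /a/: just /m/ — single C goes to the following onset.
V2 /a/ – V3 /u/: /bl/ — entire cluster is a permitted onset → onset /bl/, coda ∅.

ji.ma.blu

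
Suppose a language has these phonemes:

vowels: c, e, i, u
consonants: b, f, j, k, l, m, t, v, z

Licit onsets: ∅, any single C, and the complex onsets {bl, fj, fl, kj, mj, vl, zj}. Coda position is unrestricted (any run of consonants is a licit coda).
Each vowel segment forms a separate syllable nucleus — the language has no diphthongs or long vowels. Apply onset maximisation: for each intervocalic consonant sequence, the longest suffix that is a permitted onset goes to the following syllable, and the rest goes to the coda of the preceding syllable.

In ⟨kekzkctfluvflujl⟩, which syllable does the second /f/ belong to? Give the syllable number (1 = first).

Nuclei (vowels): e, c, u, u → 4 syllables.
V1 /e/ – V2 /c/: /kzk/; trying suffixes from longest down, /k/ is the first permitted one, so coda /kz/ | onset /k/.
V2 /c/ – V3 /u/: cluster /tfl/ — the longest permitted-onset suffix is /fl/; onset = /fl/, preceding coda = /t/.
V3 /u/ – V4 /u/: cluster /vfl/ — the longest permitted-onset suffix is /fl/; onset = /fl/, preceding coda = /v/.
Putting it together: kekz.kct.fluv.flujl.
The second /f/ is in the onset of syllable 4 (/flujl/).

4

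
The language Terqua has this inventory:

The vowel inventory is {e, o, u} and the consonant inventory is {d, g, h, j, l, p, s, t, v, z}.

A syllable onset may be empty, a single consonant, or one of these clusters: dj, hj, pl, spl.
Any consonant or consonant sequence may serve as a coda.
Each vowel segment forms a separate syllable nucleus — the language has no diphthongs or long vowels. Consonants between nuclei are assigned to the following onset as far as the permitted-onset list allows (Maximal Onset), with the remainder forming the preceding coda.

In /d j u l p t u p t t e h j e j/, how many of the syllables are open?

1

Vowels present: u, u, e, e; each is a nucleus, giving 4 syllables.
Between /u/ (V1) and /u/ (V2): cluster /lpt/ — the longest permitted-onset suffix is /t/; onset = /t/, preceding coda = /lp/.
Between /u/ (V2) and /e/ (V3): cluster /ptt/ — the longest permitted-onset suffix is /t/; onset = /t/, preceding coda = /pt/.
Between /e/ (V3) and /e/ (V4): /hj/ is a licit onset in full, so it all attaches to the next syllable.
Putting it together: djulp.tupt.te.hjej.
Classifying each syllable: /djulp/ (closed), /tupt/ (closed), /te/ (open), /hjej/ (closed).
Open syllables: 1.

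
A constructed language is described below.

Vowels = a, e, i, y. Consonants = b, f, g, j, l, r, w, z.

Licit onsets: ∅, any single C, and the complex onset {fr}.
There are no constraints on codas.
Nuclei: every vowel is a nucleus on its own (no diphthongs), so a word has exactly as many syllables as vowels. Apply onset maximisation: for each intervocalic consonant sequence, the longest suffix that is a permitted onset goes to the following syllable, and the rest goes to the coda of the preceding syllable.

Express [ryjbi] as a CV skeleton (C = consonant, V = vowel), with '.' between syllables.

The vowels are y, i — 2 nuclei, so 2 syllables.
/y…i/ gap (V1→V2): cluster /jb/ — the longest permitted-onset suffix is /b/; onset = /b/, preceding coda = /j/.
So the parse is ryj.bi.
Mapping each syllable to C/V: /ryj/ → CVC, /bi/ → CV.

CVC.CV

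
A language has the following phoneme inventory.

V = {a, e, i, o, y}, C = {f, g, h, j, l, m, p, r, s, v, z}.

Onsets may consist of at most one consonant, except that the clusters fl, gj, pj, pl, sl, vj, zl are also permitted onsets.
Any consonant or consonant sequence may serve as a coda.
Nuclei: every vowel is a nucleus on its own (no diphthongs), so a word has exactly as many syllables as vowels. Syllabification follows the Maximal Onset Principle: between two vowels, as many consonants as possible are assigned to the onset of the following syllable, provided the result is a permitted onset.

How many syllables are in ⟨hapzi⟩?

2

The vowels are a, i — 2 nuclei, so 2 syllables.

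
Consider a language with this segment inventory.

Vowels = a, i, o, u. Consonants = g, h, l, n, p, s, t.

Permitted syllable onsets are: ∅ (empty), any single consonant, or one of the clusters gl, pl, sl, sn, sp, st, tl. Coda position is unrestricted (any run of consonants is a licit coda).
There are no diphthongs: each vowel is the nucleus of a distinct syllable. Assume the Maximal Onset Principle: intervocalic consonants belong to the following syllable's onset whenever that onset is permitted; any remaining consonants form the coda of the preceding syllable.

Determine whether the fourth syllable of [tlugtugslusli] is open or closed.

open

The vowels are u, u, u, i — 4 nuclei, so 4 syllables.
σ1/σ2 boundary: /gt/ — longest licit onset from the right is /t/, leaving /g/ as coda.
σ2/σ3 boundary: /gsl/ splits as /g/ + /sl/ (/sl/ is the longest suffix that is a licit onset).
σ3/σ4 boundary: /sl/ is a licit onset in full, so it all attaches to the next syllable.
Result: tlug.tug.slu.sli.
Syllable 4 is /sli/; it ends in its nucleus with no coda, so it is open.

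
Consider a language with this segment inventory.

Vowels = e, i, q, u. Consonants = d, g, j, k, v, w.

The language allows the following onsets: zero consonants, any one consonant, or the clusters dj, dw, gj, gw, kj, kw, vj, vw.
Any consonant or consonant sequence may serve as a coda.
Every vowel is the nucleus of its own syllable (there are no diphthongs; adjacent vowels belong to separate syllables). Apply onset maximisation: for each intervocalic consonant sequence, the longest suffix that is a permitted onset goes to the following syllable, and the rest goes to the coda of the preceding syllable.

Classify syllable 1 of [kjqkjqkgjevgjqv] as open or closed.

The vowels are q, q, e, q — 4 nuclei, so 4 syllables.
/q…q/ gap (V1→V2): /kj/ is a licit onset in full, so it all attaches to the next syllable.
/q…e/ gap (V2→V3): cluster /kgj/ — the longest permitted-onset suffix is /gj/; onset = /gj/, preceding coda = /k/.
/e…q/ gap (V3→V4): /vgj/ — longest licit onset from the right is /gj/, leaving /v/ as coda.
Result: kjq.kjqk.gjev.gjqv.
Syllable 1 is /kjq/; it ends in its nucleus with no coda, so it is open.

open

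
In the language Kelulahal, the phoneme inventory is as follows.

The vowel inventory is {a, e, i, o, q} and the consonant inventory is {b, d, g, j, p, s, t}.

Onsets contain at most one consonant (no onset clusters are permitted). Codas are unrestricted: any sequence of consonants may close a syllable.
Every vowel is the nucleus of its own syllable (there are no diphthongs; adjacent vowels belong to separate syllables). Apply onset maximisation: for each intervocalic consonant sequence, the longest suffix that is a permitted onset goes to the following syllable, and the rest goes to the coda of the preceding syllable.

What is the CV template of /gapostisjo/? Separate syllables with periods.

CV.CVC.CVC.CV

The vowels are a, o, i, o — 4 nuclei, so 4 syllables.
/a…o/ gap (V1→V2): just /p/ — single C goes to the following onset.
/o…i/ gap (V2→V3): cluster /st/ — the longest permitted-onset suffix is /t/; onset = /t/, preceding coda = /s/.
/i…o/ gap (V3→V4): /sj/ splits as /s/ + /j/ (/j/ is the longest suffix that is a licit onset).
Syllabification: ga.pos.tis.jo.
Mapping each syllable to C/V: /ga/ → CV, /pos/ → CVC, /tis/ → CVC, /jo/ → CV.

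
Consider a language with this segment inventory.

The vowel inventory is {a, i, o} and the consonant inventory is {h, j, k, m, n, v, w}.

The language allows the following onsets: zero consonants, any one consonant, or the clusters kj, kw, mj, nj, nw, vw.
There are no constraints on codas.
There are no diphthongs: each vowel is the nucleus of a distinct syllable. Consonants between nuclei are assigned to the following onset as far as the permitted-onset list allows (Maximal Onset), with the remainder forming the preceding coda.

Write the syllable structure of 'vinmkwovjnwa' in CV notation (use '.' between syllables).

CVCC.CCVCC.CCV

The vowels are i, o, a — 3 nuclei, so 3 syllables.
Between /i/ (V1) and /o/ (V2): cluster /nmkw/ — the longest permitted-onset suffix is /kw/; onset = /kw/, preceding coda = /nm/.
Between /o/ (V2) and /a/ (V3): cluster /vjnw/ — the longest permitted-onset suffix is /nw/; onset = /nw/, preceding coda = /vj/.
Result: vinm.kwovj.nwa.
Mapping each syllable to C/V: /vinm/ → CVCC, /kwovj/ → CCVCC, /nwa/ → CCV.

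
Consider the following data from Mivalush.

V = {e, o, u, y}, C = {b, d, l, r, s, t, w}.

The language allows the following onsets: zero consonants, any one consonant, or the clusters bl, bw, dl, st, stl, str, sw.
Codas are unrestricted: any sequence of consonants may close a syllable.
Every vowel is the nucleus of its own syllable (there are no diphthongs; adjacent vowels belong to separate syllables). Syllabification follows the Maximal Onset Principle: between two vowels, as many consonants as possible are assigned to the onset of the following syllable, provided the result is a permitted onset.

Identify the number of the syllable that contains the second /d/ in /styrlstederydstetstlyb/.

4

Nuclei (vowels): y, e, e, y, e, y → 6 syllables.
σ1/σ2 boundary: /rlst/; trying suffixes from longest down, /st/ is the first permitted one, so coda /rl/ | onset /st/.
σ2/σ3 boundary: /d/ is a single consonant, so it becomes the next onset.
σ3/σ4 boundary: just /r/ — single C goes to the following onset.
σ4/σ5 boundary: /dst/; trying suffixes from longest down, /st/ is the first permitted one, so coda /d/ | onset /st/.
σ5/σ6 boundary: /tstl/ splits as /t/ + /stl/ (/stl/ is the longest suffix that is a licit onset).
Result: styrl.ste.de.ryd.stet.stlyb.
The second /d/ is in the coda of syllable 4 (/ryd/).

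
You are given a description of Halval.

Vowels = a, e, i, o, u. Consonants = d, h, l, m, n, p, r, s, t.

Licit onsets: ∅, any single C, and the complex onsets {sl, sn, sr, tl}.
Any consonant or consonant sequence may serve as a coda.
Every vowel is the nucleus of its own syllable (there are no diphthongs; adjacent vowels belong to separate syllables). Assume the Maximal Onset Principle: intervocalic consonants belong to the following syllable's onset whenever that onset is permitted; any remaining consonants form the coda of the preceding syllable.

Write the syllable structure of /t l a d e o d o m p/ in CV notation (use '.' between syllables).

Nuclei (vowels): a, e, o, o → 4 syllables.
/a…e/ gap (V1→V2): /d/ is a single consonant, so it becomes the next onset.
/e…o/ gap (V2→V3): hiatus — the boundary sits between the two vowels.
/o…o/ gap (V3→V4): /d/ is a single consonant, so it becomes the next onset.
Syllabification: tla.de.o.domp.
Mapping each syllable to C/V: /tla/ → CCV, /de/ → CV, /o/ → V, /domp/ → CVCC.

CCV.CV.V.CVCC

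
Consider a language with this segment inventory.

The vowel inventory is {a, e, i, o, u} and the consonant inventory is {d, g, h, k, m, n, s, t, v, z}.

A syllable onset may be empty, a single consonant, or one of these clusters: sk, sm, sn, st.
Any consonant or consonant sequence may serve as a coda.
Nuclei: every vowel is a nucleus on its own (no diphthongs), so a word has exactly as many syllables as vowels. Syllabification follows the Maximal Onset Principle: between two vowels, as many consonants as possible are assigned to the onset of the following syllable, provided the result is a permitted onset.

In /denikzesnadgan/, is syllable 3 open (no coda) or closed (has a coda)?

The vowels are e, i, e, a, a — 5 nuclei, so 5 syllables.
σ1/σ2 boundary: just /n/ — single C goes to the following onset.
σ2/σ3 boundary: /kz/ splits as /k/ + /z/ (/z/ is the longest suffix that is a licit onset).
σ3/σ4 boundary: cluster /sn/ — /sn/ is itself a permitted onset, so the whole cluster goes right; preceding coda = ∅.
σ4/σ5 boundary: /dg/ splits as /d/ + /g/ (/g/ is the longest suffix that is a licit onset).
Putting it together: de.nik.ze.snad.gan.
Syllable 3 is /ze/; it ends in its nucleus with no coda, so it is open.

open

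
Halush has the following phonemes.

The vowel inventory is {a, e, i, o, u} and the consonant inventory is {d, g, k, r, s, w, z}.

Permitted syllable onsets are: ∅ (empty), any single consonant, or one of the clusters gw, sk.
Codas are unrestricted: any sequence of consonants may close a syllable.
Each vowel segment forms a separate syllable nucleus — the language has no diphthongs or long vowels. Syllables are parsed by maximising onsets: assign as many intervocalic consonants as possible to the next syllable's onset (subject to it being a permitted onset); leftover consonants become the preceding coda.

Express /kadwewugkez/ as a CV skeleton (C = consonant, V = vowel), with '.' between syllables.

CVC.CV.CVC.CVC

The vowels are a, e, u, e — 4 nuclei, so 4 syllables.
V1 /a/ – V2 /e/: /dw/ splits as /d/ + /w/ (/w/ is the longest suffix that is a licit onset).
V2 /e/ – V3 /u/: /w/ → onset of the next syllable (single consonants are always licit onsets).
V3 /u/ – V4 /e/: /gk/ splits as /g/ + /k/ (/k/ is the longest suffix that is a licit onset).
So the parse is kad.we.wug.kez.
Mapping each syllable to C/V: /kad/ → CVC, /we/ → CV, /wug/ → CVC, /kez/ → CVC.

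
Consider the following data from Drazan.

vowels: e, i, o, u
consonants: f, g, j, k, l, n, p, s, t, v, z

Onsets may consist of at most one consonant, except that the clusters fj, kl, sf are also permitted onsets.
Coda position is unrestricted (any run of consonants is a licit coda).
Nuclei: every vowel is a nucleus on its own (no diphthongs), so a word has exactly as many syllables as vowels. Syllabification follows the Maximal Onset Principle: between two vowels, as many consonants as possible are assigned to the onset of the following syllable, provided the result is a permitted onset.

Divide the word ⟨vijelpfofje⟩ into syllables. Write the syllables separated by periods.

vi.jelp.fo.fje

The vowels are i, e, o, e — 4 nuclei, so 4 syllables.
σ1/σ2 boundary: /j/ is a single consonant, so it becomes the next onset.
σ2/σ3 boundary: cluster /lpf/ — the longest permitted-onset suffix is /f/; onset = /f/, preceding coda = /lp/.
σ3/σ4 boundary: /fj/ is a licit onset in full, so it all attaches to the next syllable.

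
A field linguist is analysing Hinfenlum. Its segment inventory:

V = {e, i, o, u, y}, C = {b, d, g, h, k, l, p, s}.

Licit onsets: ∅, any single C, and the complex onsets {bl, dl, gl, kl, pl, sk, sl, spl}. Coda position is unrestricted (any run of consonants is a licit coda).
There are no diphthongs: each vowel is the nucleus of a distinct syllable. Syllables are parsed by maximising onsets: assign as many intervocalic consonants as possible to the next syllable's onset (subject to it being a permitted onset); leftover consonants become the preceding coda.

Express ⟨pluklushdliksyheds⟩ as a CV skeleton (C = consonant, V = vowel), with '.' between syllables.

CCV.CCVCC.CCVC.CV.CVCC

Vowels present: u, u, i, y, e; each is a nucleus, giving 5 syllables.
/u…u/ gap (V1→V2): /kl/ — entire cluster is a permitted onset → onset /kl/, coda ∅.
/u…i/ gap (V2→V3): /shdl/; trying suffixes from longest down, /dl/ is the first permitted one, so coda /sh/ | onset /dl/.
/i…y/ gap (V3→V4): cluster /ks/ — the longest permitted-onset suffix is /s/; onset = /s/, preceding coda = /k/.
/y…e/ gap (V4→V5): just /h/ — single C goes to the following onset.
Syllabification: plu.klush.dlik.sy.heds.
Mapping each syllable to C/V: /plu/ → CCV, /klush/ → CCVCC, /dlik/ → CCVC, /sy/ → CV, /heds/ → CVCC.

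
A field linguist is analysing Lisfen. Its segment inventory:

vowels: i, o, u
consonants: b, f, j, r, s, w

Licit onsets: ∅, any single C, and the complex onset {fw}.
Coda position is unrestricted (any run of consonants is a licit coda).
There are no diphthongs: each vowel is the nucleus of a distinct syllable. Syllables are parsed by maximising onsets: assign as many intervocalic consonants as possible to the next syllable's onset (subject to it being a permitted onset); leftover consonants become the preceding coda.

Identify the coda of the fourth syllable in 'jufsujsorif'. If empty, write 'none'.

f

The vowels are u, u, o, i — 4 nuclei, so 4 syllables.
Between /u/ (V1) and /u/ (V2): /fs/; trying suffixes from longest down, /s/ is the first permitted one, so coda /f/ | onset /s/.
Between /u/ (V2) and /o/ (V3): cluster /js/ — the longest permitted-onset suffix is /s/; onset = /s/, preceding coda = /j/.
Between /o/ (V3) and /i/ (V4): just /r/ — single C goes to the following onset.
Result: juf.suj.so.rif.
Syllable 4 is /rif/: onset /r/, nucleus /i/, coda /f/.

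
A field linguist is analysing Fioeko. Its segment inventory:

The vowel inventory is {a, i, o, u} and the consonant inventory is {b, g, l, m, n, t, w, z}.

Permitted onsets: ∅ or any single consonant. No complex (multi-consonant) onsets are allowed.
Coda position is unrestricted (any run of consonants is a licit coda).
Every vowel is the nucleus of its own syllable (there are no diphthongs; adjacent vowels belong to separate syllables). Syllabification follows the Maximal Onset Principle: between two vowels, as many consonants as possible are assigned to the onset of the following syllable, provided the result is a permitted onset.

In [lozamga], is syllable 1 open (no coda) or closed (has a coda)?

open

Vowels present: o, a, a; each is a nucleus, giving 3 syllables.
V1 /o/ – V2 /a/: just /z/ — single C goes to the following onset.
V2 /a/ – V3 /a/: /mg/; trying suffixes from longest down, /g/ is the first permitted one, so coda /m/ | onset /g/.
Syllabification: lo.zam.ga.
Syllable 1 is /lo/; it ends in its nucleus with no coda, so it is open.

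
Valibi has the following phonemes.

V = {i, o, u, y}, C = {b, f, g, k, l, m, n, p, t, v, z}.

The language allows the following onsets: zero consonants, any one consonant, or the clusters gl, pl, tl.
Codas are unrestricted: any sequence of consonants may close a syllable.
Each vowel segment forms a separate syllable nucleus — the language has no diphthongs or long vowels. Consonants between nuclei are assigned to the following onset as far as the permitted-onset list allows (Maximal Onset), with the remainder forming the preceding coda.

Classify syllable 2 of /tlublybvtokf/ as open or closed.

Nuclei (vowels): u, y, o → 3 syllables.
Between /u/ (V1) and /y/ (V2): /bl/; trying suffixes from longest down, /l/ is the first permitted one, so coda /b/ | onset /l/.
Between /y/ (V2) and /o/ (V3): /bvt/ splits as /bv/ + /t/ (/t/ is the longest suffix that is a licit onset).
Syllabification: tlub.lybv.tokf.
Syllable 2 is /lybv/ with coda /bv/, so it is closed.

closed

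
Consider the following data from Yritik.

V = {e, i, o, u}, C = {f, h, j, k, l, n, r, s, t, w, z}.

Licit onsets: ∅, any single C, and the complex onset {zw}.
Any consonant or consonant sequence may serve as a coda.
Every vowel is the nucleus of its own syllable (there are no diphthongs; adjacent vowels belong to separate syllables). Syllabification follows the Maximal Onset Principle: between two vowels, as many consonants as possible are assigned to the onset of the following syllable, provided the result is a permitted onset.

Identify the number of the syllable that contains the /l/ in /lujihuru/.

1

Nuclei (vowels): u, i, u, u → 4 syllables.
V1 /u/ – V2 /i/: just /j/ — single C goes to the following onset.
V2 /i/ – V3 /u/: /h/ is a single consonant, so it becomes the next onset.
V3 /u/ – V4 /u/: just /r/ — single C goes to the following onset.
Result: lu.ji.hu.ru.
The /l/ is in the onset of syllable 1 (/lu/).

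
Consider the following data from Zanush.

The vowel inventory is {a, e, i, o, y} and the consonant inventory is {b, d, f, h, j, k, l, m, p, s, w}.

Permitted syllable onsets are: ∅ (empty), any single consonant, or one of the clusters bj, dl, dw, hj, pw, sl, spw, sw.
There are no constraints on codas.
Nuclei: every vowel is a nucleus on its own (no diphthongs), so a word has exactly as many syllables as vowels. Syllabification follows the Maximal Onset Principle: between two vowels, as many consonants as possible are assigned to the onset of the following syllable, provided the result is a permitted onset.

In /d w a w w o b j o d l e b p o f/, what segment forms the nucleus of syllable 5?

Vowels present: a, o, o, e, o; each is a nucleus, giving 5 syllables.
The fifth nucleus (vowel 5 from the left) is /o/.

o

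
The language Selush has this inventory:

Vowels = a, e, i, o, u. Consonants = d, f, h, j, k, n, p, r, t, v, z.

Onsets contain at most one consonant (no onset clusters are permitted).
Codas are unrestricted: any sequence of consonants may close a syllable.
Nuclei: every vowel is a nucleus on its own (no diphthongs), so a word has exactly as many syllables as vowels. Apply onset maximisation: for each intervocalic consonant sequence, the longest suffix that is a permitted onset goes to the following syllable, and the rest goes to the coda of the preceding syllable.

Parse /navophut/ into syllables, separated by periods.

na.vop.hut

The vowels are a, o, u — 3 nuclei, so 3 syllables.
Between /a/ (V1) and /o/ (V2): /v/ → onset of the next syllable (single consonants are always licit onsets).
Between /o/ (V2) and /u/ (V3): /ph/; trying suffixes from longest down, /h/ is the first permitted one, so coda /p/ | onset /h/.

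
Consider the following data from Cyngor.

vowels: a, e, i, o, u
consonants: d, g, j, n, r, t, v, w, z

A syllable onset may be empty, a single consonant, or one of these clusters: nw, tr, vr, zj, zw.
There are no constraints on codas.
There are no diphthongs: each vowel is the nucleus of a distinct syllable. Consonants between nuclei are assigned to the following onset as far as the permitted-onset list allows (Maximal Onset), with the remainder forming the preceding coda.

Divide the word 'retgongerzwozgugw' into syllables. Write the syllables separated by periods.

ret.gon.ger.zwoz.gugw

Nuclei (vowels): e, o, e, o, u → 5 syllables.
Between /e/ (V1) and /o/ (V2): /tg/; trying suffixes from longest down, /g/ is the first permitted one, so coda /t/ | onset /g/.
Between /o/ (V2) and /e/ (V3): /ng/; trying suffixes from longest down, /g/ is the first permitted one, so coda /n/ | onset /g/.
Between /e/ (V3) and /o/ (V4): cluster /rzw/ — the longest permitted-onset suffix is /zw/; onset = /zw/, preceding coda = /r/.
Between /o/ (V4) and /u/ (V5): cluster /zg/ — the longest permitted-onset suffix is /g/; onset = /g/, preceding coda = /z/.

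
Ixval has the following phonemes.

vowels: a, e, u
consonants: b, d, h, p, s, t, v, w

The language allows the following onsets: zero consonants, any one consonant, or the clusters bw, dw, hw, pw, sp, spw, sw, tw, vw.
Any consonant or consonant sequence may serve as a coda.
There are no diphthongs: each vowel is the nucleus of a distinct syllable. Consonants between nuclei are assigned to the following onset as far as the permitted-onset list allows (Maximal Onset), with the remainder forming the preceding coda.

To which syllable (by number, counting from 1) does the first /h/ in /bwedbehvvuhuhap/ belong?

2

Nuclei (vowels): e, e, u, u, a → 5 syllables.
/e…e/ gap (V1→V2): /db/; trying suffixes from longest down, /b/ is the first permitted one, so coda /d/ | onset /b/.
/e…u/ gap (V2→V3): /hvv/ splits as /hv/ + /v/ (/v/ is the longest suffix that is a licit onset).
/u…u/ gap (V3→V4): just /h/ — single C goes to the following onset.
/u…a/ gap (V4→V5): /h/ → onset of the next syllable (single consonants are always licit onsets).
Putting it together: bwed.behv.vu.hu.hap.
The first /h/ is in the coda of syllable 2 (/behv/).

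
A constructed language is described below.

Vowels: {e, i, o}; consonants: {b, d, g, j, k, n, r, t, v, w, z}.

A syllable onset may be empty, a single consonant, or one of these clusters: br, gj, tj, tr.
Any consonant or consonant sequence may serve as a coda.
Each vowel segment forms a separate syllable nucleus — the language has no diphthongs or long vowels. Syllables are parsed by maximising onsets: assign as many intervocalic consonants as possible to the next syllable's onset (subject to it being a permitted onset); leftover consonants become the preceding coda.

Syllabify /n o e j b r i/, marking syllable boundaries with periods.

The vowels are o, e, i — 3 nuclei, so 3 syllables.
V1 /o/ – V2 /e/: no consonants, so the boundary falls immediately after /o/.
V2 /e/ – V3 /i/: cluster /jbr/ — the longest permitted-onset suffix is /br/; onset = /br/, preceding coda = /j/.

no.ej.bri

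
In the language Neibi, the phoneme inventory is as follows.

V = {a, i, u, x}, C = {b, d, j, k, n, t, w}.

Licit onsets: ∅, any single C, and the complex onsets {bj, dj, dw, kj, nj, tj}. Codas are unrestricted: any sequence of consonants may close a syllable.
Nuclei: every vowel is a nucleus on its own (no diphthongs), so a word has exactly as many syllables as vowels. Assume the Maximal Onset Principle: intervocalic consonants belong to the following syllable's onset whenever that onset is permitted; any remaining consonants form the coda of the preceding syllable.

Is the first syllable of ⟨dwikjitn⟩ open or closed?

The vowels are i, i — 2 nuclei, so 2 syllables.
σ1/σ2 boundary: /kj/ is a licit onset in full, so it all attaches to the next syllable.
Result: dwi.kjitn.
Syllable 1 is /dwi/; it ends in its nucleus with no coda, so it is open.

open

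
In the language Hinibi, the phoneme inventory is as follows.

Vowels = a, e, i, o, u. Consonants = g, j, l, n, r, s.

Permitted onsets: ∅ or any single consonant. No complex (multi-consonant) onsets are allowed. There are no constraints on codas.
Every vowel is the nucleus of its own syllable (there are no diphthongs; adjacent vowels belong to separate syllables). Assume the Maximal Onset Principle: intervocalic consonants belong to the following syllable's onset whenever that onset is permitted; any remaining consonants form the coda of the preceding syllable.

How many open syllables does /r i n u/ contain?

2

Nuclei (vowels): i, u → 2 syllables.
V1 /i/ – V2 /u/: /n/ is a single consonant, so it becomes the next onset.
Syllabification: ri.nu.
Classifying each syllable: /ri/ (open), /nu/ (open).
Open syllables: 2.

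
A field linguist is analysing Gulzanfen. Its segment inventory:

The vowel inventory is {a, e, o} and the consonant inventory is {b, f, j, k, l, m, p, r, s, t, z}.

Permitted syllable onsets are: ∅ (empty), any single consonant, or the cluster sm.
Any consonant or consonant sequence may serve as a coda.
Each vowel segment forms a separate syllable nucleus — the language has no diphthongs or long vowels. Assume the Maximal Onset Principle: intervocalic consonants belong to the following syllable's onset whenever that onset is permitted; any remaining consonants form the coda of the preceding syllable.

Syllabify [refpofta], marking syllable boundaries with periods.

ref.pof.ta

The vowels are e, o, a — 3 nuclei, so 3 syllables.
σ1/σ2 boundary: cluster /fp/ — the longest permitted-onset suffix is /p/; onset = /p/, preceding coda = /f/.
σ2/σ3 boundary: /ft/; trying suffixes from longest down, /t/ is the first permitted one, so coda /f/ | onset /t/.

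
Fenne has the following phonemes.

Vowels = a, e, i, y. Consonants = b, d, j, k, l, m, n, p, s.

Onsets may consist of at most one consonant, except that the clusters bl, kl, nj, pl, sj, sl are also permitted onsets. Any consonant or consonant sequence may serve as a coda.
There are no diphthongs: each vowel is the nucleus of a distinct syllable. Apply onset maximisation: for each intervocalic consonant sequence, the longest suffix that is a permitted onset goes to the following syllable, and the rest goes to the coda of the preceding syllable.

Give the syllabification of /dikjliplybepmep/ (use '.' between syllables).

Vowels present: i, i, y, e, e; each is a nucleus, giving 5 syllables.
/i…i/ gap (V1→V2): /kjl/; trying suffixes from longest down, /l/ is the first permitted one, so coda /kj/ | onset /l/.
/i…y/ gap (V2→V3): /pl/ — entire cluster is a permitted onset → onset /pl/, coda ∅.
/y…e/ gap (V3→V4): /b/ is a single consonant, so it becomes the next onset.
/e…e/ gap (V4→V5): cluster /pm/ — the longest permitted-onset suffix is /m/; onset = /m/, preceding coda = /p/.

dikj.li.ply.bep.mep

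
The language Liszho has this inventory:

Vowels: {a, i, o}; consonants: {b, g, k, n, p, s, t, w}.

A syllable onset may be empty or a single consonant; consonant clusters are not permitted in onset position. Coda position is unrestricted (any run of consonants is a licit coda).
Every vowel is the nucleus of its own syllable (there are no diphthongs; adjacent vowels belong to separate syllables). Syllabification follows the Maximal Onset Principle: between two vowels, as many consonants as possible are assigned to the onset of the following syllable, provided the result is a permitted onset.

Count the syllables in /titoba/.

3

Nuclei (vowels): i, o, a → 3 syllables.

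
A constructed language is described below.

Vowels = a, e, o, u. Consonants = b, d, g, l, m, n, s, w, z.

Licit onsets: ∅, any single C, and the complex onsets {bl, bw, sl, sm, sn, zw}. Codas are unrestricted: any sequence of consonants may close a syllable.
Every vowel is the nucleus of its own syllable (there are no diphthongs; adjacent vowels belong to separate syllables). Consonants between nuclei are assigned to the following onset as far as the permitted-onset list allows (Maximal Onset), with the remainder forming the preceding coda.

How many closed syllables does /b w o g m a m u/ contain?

1

The vowels are o, a, u — 3 nuclei, so 3 syllables.
Between /o/ (V1) and /a/ (V2): /gm/; trying suffixes from longest down, /m/ is the first permitted one, so coda /g/ | onset /m/.
Between /a/ (V2) and /u/ (V3): just /m/ — single C goes to the following onset.
Result: bwog.ma.mu.
Classifying each syllable: /bwog/ (closed), /ma/ (open), /mu/ (open).
Closed syllables: 1.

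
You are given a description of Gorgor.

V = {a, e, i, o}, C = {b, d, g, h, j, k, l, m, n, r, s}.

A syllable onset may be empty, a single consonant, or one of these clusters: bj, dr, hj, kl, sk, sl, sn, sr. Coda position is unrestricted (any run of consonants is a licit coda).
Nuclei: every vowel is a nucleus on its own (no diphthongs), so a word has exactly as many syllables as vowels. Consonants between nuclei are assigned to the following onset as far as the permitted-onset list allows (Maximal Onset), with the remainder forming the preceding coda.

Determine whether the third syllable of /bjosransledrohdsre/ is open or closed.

The vowels are o, a, e, o, e — 5 nuclei, so 5 syllables.
σ1/σ2 boundary: cluster /sr/ — /sr/ is itself a permitted onset, so the whole cluster goes right; preceding coda = ∅.
σ2/σ3 boundary: /nsl/ splits as /n/ + /sl/ (/sl/ is the longest suffix that is a licit onset).
σ3/σ4 boundary: cluster /dr/ — /dr/ is itself a permitted onset, so the whole cluster goes right; preceding coda = ∅.
σ4/σ5 boundary: /hdsr/ — longest licit onset from the right is /sr/, leaving /hd/ as coda.
So the parse is bjo.sran.sle.drohd.sre.
Syllable 3 is /sle/; it ends in its nucleus with no coda, so it is open.

open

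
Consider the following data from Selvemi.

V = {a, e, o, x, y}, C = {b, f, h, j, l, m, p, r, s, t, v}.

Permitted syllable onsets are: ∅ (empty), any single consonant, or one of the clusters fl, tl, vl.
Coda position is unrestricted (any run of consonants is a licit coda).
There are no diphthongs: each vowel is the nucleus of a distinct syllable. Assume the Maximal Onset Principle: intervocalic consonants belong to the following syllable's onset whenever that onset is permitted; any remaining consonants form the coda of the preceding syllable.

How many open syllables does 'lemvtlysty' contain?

The vowels are e, y, y — 3 nuclei, so 3 syllables.
/e…y/ gap (V1→V2): /mvtl/; trying suffixes from longest down, /tl/ is the first permitted one, so coda /mv/ | onset /tl/.
/y…y/ gap (V2→V3): /st/; trying suffixes from longest down, /t/ is the first permitted one, so coda /s/ | onset /t/.
Result: lemv.tlys.ty.
Classifying each syllable: /lemv/ (closed), /tlys/ (closed), /ty/ (open).
Open syllables: 1.

1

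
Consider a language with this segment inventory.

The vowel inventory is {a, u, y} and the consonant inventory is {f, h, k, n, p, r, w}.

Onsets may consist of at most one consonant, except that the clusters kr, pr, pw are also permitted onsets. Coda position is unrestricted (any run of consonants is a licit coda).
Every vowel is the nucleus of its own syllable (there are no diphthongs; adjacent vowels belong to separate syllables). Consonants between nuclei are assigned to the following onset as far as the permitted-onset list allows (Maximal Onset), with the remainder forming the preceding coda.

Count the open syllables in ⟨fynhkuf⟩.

0

The vowels are y, u — 2 nuclei, so 2 syllables.
Between /y/ (V1) and /u/ (V2): /nhk/ — longest licit onset from the right is /k/, leaving /nh/ as coda.
Result: fynh.kuf.
Classifying each syllable: /fynh/ (closed), /kuf/ (closed).
Open syllables: 0.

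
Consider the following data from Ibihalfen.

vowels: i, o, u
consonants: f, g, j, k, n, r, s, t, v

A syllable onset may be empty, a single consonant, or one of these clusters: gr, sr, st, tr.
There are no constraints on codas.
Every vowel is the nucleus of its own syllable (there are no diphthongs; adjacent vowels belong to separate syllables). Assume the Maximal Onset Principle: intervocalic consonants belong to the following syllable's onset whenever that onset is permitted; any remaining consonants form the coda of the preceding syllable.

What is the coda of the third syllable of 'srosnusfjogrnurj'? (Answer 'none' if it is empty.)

gr

Nuclei (vowels): o, u, o, u → 4 syllables.
V1 /o/ – V2 /u/: /sn/ splits as /s/ + /n/ (/n/ is the longest suffix that is a licit onset).
V2 /u/ – V3 /o/: cluster /sfj/ — the longest permitted-onset suffix is /j/; onset = /j/, preceding coda = /sf/.
V3 /o/ – V4 /u/: /grn/ splits as /gr/ + /n/ (/n/ is the longest suffix that is a licit onset).
Putting it together: sros.nusf.jogr.nurj.
Syllable 3 is /jogr/: onset /j/, nucleus /o/, coda /gr/.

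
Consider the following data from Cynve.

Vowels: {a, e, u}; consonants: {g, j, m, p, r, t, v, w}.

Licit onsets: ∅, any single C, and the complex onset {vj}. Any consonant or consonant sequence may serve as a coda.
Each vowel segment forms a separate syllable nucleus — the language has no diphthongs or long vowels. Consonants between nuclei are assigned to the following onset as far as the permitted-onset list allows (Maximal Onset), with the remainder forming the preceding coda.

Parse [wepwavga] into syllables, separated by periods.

The vowels are e, a, a — 3 nuclei, so 3 syllables.
Between /e/ (V1) and /a/ (V2): /pw/ splits as /p/ + /w/ (/w/ is the longest suffix that is a licit onset).
Between /a/ (V2) and /a/ (V3): /vg/; trying suffixes from longest down, /g/ is the first permitted one, so coda /v/ | onset /g/.

wep.wav.ga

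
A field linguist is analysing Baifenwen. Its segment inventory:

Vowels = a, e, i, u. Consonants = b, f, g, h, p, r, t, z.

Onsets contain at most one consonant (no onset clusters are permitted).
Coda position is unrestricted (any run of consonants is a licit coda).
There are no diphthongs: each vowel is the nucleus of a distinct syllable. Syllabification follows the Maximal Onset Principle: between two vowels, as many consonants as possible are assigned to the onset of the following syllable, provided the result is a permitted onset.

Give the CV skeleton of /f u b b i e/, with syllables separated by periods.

Vowels present: u, i, e; each is a nucleus, giving 3 syllables.
V1 /u/ – V2 /i/: /bb/ splits as /b/ + /b/ (/b/ is the longest suffix that is a licit onset).
V2 /i/ – V3 /e/: hiatus — the boundary sits between the two vowels.
Syllabification: fub.bi.e.
Mapping each syllable to C/V: /fub/ → CVC, /bi/ → CV, /e/ → V.

CVC.CV.V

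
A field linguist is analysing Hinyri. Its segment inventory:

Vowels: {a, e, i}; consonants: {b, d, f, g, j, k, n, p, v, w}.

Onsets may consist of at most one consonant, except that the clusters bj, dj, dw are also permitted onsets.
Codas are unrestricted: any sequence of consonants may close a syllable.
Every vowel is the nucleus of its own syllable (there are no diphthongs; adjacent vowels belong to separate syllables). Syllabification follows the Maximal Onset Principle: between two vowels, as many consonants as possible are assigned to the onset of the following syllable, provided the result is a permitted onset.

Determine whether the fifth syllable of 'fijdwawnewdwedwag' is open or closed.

The vowels are i, a, e, e, a — 5 nuclei, so 5 syllables.
Between /i/ (V1) and /a/ (V2): cluster /jdw/ — the longest permitted-onset suffix is /dw/; onset = /dw/, preceding coda = /j/.
Between /a/ (V2) and /e/ (V3): cluster /wn/ — the longest permitted-onset suffix is /n/; onset = /n/, preceding coda = /w/.
Between /e/ (V3) and /e/ (V4): /wdw/ — longest licit onset from the right is /dw/, leaving /w/ as coda.
Between /e/ (V4) and /a/ (V5): /dw/ is a licit onset in full, so it all attaches to the next syllable.
Result: fij.dwaw.new.dwe.dwag.
Syllable 5 is /dwag/ with coda /g/, so it is closed.

closed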